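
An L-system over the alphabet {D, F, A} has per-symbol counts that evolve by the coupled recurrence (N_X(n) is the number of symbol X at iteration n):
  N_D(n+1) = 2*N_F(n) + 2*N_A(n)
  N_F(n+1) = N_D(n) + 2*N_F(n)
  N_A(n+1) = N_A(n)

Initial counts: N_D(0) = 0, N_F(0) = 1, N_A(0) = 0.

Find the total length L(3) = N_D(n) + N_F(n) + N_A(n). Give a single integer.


Answer: 28

Derivation:
Step 0: N_D=0, N_F=1, N_A=0, L=1
Step 1: N_D=2, N_F=2, N_A=0, L=4
Step 2: N_D=4, N_F=6, N_A=0, L=10
Step 3: N_D=12, N_F=16, N_A=0, L=28


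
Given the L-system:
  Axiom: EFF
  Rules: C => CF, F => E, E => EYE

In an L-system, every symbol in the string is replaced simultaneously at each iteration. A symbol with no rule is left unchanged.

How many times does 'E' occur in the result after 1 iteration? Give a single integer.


Answer: 4

Derivation:
Step 0: EFF  (1 'E')
Step 1: EYEEE  (4 'E')


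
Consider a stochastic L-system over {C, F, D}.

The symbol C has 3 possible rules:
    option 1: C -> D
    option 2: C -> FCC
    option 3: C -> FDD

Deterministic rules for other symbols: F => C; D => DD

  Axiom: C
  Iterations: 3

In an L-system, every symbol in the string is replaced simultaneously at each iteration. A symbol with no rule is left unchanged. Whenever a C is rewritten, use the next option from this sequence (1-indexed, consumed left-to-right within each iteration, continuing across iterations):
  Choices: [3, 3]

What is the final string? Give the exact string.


Step 0: C
Step 1: FDD  (used choices [3])
Step 2: CDDDD  (used choices [])
Step 3: FDDDDDDDDDD  (used choices [3])

Answer: FDDDDDDDDDD


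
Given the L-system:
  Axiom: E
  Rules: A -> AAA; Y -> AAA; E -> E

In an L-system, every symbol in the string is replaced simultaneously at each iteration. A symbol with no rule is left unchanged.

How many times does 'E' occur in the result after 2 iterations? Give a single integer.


Answer: 1

Derivation:
Step 0: E  (1 'E')
Step 1: E  (1 'E')
Step 2: E  (1 'E')


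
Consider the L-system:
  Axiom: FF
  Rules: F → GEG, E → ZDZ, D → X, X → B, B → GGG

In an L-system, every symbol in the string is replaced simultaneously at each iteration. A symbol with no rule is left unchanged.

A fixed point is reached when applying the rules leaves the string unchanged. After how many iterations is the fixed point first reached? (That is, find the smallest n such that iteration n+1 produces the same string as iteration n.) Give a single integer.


Answer: 5

Derivation:
Step 0: FF
Step 1: GEGGEG
Step 2: GZDZGGZDZG
Step 3: GZXZGGZXZG
Step 4: GZBZGGZBZG
Step 5: GZGGGZGGZGGGZG
Step 6: GZGGGZGGZGGGZG  (unchanged — fixed point at step 5)


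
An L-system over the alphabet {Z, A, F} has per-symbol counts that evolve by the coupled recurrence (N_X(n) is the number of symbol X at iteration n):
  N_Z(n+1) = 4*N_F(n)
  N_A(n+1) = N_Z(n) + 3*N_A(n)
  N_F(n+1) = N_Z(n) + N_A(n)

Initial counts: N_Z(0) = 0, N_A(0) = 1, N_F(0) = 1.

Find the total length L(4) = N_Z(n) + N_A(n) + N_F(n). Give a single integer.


Answer: 296

Derivation:
Step 0: N_Z=0, N_A=1, N_F=1, L=2
Step 1: N_Z=4, N_A=3, N_F=1, L=8
Step 2: N_Z=4, N_A=13, N_F=7, L=24
Step 3: N_Z=28, N_A=43, N_F=17, L=88
Step 4: N_Z=68, N_A=157, N_F=71, L=296


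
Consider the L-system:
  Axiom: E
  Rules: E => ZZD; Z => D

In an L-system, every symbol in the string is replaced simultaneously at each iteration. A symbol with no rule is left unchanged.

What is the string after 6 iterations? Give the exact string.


Step 0: E
Step 1: ZZD
Step 2: DDD
Step 3: DDD
Step 4: DDD
Step 5: DDD
Step 6: DDD

Answer: DDD


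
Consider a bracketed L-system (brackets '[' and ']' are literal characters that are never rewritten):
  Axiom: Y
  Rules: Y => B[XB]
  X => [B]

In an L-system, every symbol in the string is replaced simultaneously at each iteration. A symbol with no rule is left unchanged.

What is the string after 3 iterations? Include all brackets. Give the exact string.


Answer: B[[B]B]

Derivation:
Step 0: Y
Step 1: B[XB]
Step 2: B[[B]B]
Step 3: B[[B]B]


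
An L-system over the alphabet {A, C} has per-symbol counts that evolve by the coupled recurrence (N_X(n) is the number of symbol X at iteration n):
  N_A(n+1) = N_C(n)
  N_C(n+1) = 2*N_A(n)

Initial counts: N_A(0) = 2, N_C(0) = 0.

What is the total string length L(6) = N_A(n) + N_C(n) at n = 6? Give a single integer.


Step 0: N_A=2, N_C=0, L=2
Step 1: N_A=0, N_C=4, L=4
Step 2: N_A=4, N_C=0, L=4
Step 3: N_A=0, N_C=8, L=8
Step 4: N_A=8, N_C=0, L=8
Step 5: N_A=0, N_C=16, L=16
Step 6: N_A=16, N_C=0, L=16

Answer: 16


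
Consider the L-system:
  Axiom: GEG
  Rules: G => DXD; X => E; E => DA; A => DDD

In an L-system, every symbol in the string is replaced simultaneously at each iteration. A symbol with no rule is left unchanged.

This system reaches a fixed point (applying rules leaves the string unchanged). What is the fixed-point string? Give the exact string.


Answer: DDDDDDDDDDDDDDDD

Derivation:
Step 0: GEG
Step 1: DXDDADXD
Step 2: DEDDDDDDED
Step 3: DDADDDDDDDAD
Step 4: DDDDDDDDDDDDDDDD
Step 5: DDDDDDDDDDDDDDDD  (unchanged — fixed point at step 4)


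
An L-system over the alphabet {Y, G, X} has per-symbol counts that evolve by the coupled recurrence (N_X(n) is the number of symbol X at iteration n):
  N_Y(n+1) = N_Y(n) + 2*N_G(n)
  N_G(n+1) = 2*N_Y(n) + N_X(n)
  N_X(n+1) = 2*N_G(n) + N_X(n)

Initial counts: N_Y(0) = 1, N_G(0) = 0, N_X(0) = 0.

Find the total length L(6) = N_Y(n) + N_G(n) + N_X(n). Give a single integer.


Answer: 883

Derivation:
Step 0: N_Y=1, N_G=0, N_X=0, L=1
Step 1: N_Y=1, N_G=2, N_X=0, L=3
Step 2: N_Y=5, N_G=2, N_X=4, L=11
Step 3: N_Y=9, N_G=14, N_X=8, L=31
Step 4: N_Y=37, N_G=26, N_X=36, L=99
Step 5: N_Y=89, N_G=110, N_X=88, L=287
Step 6: N_Y=309, N_G=266, N_X=308, L=883


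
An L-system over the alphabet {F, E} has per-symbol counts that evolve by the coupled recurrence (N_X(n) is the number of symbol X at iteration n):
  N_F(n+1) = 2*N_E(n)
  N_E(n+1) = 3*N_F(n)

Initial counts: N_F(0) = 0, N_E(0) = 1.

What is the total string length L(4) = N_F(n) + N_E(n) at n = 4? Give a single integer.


Answer: 36

Derivation:
Step 0: N_F=0, N_E=1, L=1
Step 1: N_F=2, N_E=0, L=2
Step 2: N_F=0, N_E=6, L=6
Step 3: N_F=12, N_E=0, L=12
Step 4: N_F=0, N_E=36, L=36


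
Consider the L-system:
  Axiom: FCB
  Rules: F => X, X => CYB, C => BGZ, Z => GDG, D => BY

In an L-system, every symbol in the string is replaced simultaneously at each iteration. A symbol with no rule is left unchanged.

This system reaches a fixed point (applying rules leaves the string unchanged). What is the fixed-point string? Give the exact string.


Step 0: FCB
Step 1: XBGZB
Step 2: CYBBGGDGB
Step 3: BGZYBBGGBYGB
Step 4: BGGDGYBBGGBYGB
Step 5: BGGBYGYBBGGBYGB
Step 6: BGGBYGYBBGGBYGB  (unchanged — fixed point at step 5)

Answer: BGGBYGYBBGGBYGB


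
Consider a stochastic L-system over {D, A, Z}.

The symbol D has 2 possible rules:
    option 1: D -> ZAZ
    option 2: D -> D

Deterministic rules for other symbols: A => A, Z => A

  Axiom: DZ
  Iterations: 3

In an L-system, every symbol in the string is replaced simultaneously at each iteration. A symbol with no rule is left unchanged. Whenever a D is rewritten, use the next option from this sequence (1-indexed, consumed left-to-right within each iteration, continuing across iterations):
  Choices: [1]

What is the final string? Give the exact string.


Step 0: DZ
Step 1: ZAZA  (used choices [1])
Step 2: AAAA  (used choices [])
Step 3: AAAA  (used choices [])

Answer: AAAA


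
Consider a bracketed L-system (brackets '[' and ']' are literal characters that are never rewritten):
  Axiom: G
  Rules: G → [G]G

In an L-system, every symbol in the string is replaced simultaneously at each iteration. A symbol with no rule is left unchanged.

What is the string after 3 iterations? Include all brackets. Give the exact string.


Answer: [[[G]G][G]G][[G]G][G]G

Derivation:
Step 0: G
Step 1: [G]G
Step 2: [[G]G][G]G
Step 3: [[[G]G][G]G][[G]G][G]G


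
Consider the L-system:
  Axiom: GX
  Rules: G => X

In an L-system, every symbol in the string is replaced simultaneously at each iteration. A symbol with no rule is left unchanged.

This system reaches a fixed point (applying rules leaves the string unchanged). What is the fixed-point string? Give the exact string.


Answer: XX

Derivation:
Step 0: GX
Step 1: XX
Step 2: XX  (unchanged — fixed point at step 1)


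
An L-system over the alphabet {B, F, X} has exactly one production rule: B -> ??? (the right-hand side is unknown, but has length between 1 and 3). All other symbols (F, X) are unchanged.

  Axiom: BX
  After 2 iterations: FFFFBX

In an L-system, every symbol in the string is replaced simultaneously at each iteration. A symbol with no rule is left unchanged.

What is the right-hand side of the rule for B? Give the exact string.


Answer: FFB

Derivation:
Trying B -> FFB:
  Step 0: BX
  Step 1: FFBX
  Step 2: FFFFBX
Matches the given result.


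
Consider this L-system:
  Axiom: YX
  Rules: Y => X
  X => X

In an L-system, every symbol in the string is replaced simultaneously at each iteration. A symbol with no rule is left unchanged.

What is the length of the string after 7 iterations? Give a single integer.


Step 0: length = 2
Step 1: length = 2
Step 2: length = 2
Step 3: length = 2
Step 4: length = 2
Step 5: length = 2
Step 6: length = 2
Step 7: length = 2

Answer: 2


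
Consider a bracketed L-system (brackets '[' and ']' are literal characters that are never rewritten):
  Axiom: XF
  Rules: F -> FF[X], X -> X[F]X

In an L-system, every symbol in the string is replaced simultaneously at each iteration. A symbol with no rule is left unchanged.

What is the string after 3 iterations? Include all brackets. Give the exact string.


Answer: X[F]X[FF[X]]X[F]X[FF[X]FF[X][X[F]X]]X[F]X[FF[X]]X[F]XFF[X]FF[X][X[F]X]FF[X]FF[X][X[F]X][X[F]X[FF[X]]X[F]X]

Derivation:
Step 0: XF
Step 1: X[F]XFF[X]
Step 2: X[F]X[FF[X]]X[F]XFF[X]FF[X][X[F]X]
Step 3: X[F]X[FF[X]]X[F]X[FF[X]FF[X][X[F]X]]X[F]X[FF[X]]X[F]XFF[X]FF[X][X[F]X]FF[X]FF[X][X[F]X][X[F]X[FF[X]]X[F]X]


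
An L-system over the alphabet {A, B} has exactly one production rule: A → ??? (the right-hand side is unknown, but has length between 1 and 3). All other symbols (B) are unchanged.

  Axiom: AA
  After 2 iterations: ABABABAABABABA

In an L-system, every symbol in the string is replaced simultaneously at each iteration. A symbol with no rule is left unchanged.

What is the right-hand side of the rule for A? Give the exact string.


Answer: ABA

Derivation:
Trying A → ABA:
  Step 0: AA
  Step 1: ABAABA
  Step 2: ABABABAABABABA
Matches the given result.


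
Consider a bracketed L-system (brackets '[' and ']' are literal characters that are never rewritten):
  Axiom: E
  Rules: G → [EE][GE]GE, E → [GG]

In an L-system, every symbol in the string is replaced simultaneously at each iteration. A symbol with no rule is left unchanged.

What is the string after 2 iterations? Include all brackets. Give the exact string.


Step 0: E
Step 1: [GG]
Step 2: [[EE][GE]GE[EE][GE]GE]

Answer: [[EE][GE]GE[EE][GE]GE]


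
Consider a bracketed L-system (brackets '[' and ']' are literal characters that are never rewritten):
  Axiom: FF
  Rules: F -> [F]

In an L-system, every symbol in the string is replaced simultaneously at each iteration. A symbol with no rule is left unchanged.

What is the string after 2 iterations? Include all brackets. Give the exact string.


Step 0: FF
Step 1: [F][F]
Step 2: [[F]][[F]]

Answer: [[F]][[F]]


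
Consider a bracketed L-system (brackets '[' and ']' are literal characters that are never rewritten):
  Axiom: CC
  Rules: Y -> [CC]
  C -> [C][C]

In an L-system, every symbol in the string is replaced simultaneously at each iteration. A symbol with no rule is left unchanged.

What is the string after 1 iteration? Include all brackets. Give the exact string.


Answer: [C][C][C][C]

Derivation:
Step 0: CC
Step 1: [C][C][C][C]


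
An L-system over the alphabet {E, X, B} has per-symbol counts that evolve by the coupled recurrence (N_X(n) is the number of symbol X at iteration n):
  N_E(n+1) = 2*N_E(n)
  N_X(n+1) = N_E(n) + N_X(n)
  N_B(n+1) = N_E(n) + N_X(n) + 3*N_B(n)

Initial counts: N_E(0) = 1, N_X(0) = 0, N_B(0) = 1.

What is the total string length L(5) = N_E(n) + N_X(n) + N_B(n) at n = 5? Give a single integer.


Step 0: N_E=1, N_X=0, N_B=1, L=2
Step 1: N_E=2, N_X=1, N_B=4, L=7
Step 2: N_E=4, N_X=3, N_B=15, L=22
Step 3: N_E=8, N_X=7, N_B=52, L=67
Step 4: N_E=16, N_X=15, N_B=171, L=202
Step 5: N_E=32, N_X=31, N_B=544, L=607

Answer: 607


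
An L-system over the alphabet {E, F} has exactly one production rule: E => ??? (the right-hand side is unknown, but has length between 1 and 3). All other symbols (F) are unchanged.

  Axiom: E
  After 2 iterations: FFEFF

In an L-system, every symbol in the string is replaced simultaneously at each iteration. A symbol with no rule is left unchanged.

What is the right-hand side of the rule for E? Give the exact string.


Trying E => FEF:
  Step 0: E
  Step 1: FEF
  Step 2: FFEFF
Matches the given result.

Answer: FEF


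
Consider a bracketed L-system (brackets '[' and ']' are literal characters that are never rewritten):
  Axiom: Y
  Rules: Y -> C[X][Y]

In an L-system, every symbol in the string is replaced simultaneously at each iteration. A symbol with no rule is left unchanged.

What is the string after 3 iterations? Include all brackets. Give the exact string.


Step 0: Y
Step 1: C[X][Y]
Step 2: C[X][C[X][Y]]
Step 3: C[X][C[X][C[X][Y]]]

Answer: C[X][C[X][C[X][Y]]]


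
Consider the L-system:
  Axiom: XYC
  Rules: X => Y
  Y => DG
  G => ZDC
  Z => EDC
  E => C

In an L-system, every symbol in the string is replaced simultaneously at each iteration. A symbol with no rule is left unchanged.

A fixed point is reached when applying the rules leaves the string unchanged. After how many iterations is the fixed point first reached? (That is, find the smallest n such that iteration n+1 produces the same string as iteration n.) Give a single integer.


Answer: 5

Derivation:
Step 0: XYC
Step 1: YDGC
Step 2: DGDZDCC
Step 3: DZDCDEDCDCC
Step 4: DEDCDCDCDCDCC
Step 5: DCDCDCDCDCDCC
Step 6: DCDCDCDCDCDCC  (unchanged — fixed point at step 5)


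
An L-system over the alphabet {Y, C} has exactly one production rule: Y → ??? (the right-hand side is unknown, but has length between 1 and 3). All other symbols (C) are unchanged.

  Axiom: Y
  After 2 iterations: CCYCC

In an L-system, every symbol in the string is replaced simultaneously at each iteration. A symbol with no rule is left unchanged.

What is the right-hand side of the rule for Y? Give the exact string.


Trying Y → CYC:
  Step 0: Y
  Step 1: CYC
  Step 2: CCYCC
Matches the given result.

Answer: CYC


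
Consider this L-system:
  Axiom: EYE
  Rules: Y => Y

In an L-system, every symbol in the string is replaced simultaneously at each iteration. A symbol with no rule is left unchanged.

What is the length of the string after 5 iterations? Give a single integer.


Step 0: length = 3
Step 1: length = 3
Step 2: length = 3
Step 3: length = 3
Step 4: length = 3
Step 5: length = 3

Answer: 3


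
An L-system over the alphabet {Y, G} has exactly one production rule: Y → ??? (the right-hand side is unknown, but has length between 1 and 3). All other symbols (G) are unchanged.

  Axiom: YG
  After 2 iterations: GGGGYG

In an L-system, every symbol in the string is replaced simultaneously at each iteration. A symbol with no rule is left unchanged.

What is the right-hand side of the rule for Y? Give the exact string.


Answer: GGY

Derivation:
Trying Y → GGY:
  Step 0: YG
  Step 1: GGYG
  Step 2: GGGGYG
Matches the given result.


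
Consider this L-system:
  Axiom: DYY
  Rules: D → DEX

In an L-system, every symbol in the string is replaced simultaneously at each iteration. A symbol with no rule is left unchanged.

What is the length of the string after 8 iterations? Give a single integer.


Answer: 19

Derivation:
Step 0: length = 3
Step 1: length = 5
Step 2: length = 7
Step 3: length = 9
Step 4: length = 11
Step 5: length = 13
Step 6: length = 15
Step 7: length = 17
Step 8: length = 19


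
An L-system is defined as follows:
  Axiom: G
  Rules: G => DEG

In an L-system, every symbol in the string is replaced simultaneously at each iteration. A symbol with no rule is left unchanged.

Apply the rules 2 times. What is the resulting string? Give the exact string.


Step 0: G
Step 1: DEG
Step 2: DEDEG

Answer: DEDEG


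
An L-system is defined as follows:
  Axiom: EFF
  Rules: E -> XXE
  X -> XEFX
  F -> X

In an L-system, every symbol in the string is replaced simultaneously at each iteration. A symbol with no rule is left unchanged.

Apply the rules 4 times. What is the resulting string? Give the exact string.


Answer: XEFXXXEXXEFXXEFXXEFXXXEXEFXXEFXXXEXXEFXXEFXXXEXXEFXXEFXXEFXXXEXEFXXEFXXXEXXEFXXEFXXXEXXEFXXEFXXXEXXEFXXEFXXEFXXXEXEFXXXEXXEFXXEFXXEFXXXEXEFXXEFXXXEXXEFXXEFXXXEXXEFXXEFXXEFXXXEXEFXXEFXXXEXXEFX

Derivation:
Step 0: EFF
Step 1: XXEXX
Step 2: XEFXXEFXXXEXEFXXEFX
Step 3: XEFXXXEXXEFXXEFXXXEXXEFXXEFXXEFXXXEXEFXXXEXXEFXXEFXXXEXXEFX
Step 4: XEFXXXEXXEFXXEFXXEFXXXEXEFXXEFXXXEXXEFXXEFXXXEXXEFXXEFXXEFXXXEXEFXXEFXXXEXXEFXXEFXXXEXXEFXXEFXXXEXXEFXXEFXXEFXXXEXEFXXXEXXEFXXEFXXEFXXXEXEFXXEFXXXEXXEFXXEFXXXEXXEFXXEFXXEFXXXEXEFXXEFXXXEXXEFX


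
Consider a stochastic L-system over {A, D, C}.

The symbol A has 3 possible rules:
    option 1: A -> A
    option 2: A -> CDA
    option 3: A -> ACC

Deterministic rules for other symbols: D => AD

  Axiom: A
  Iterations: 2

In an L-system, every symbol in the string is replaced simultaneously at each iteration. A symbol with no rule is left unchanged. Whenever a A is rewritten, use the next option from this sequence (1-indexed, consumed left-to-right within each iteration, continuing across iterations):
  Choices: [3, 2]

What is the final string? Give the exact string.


Step 0: A
Step 1: ACC  (used choices [3])
Step 2: CDACC  (used choices [2])

Answer: CDACC


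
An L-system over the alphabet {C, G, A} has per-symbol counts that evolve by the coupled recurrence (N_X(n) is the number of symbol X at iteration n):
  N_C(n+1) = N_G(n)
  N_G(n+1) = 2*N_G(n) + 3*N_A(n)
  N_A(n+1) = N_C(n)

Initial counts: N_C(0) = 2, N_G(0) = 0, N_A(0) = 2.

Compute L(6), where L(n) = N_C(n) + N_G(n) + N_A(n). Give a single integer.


Answer: 900

Derivation:
Step 0: N_C=2, N_G=0, N_A=2, L=4
Step 1: N_C=0, N_G=6, N_A=2, L=8
Step 2: N_C=6, N_G=18, N_A=0, L=24
Step 3: N_C=18, N_G=36, N_A=6, L=60
Step 4: N_C=36, N_G=90, N_A=18, L=144
Step 5: N_C=90, N_G=234, N_A=36, L=360
Step 6: N_C=234, N_G=576, N_A=90, L=900


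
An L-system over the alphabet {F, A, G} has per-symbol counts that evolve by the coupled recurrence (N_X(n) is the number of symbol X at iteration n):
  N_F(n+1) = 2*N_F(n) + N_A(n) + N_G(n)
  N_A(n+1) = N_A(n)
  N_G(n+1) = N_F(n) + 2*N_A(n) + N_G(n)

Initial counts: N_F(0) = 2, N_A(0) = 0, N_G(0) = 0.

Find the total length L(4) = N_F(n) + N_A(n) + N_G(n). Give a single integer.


Answer: 110

Derivation:
Step 0: N_F=2, N_A=0, N_G=0, L=2
Step 1: N_F=4, N_A=0, N_G=2, L=6
Step 2: N_F=10, N_A=0, N_G=6, L=16
Step 3: N_F=26, N_A=0, N_G=16, L=42
Step 4: N_F=68, N_A=0, N_G=42, L=110


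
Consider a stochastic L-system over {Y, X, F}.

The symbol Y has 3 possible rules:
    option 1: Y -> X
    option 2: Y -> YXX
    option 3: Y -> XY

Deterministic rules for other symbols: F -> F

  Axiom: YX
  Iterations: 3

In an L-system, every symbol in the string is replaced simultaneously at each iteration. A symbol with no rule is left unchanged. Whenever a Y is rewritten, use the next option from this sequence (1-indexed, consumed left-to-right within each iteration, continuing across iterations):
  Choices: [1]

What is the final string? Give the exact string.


Answer: XX

Derivation:
Step 0: YX
Step 1: XX  (used choices [1])
Step 2: XX  (used choices [])
Step 3: XX  (used choices [])


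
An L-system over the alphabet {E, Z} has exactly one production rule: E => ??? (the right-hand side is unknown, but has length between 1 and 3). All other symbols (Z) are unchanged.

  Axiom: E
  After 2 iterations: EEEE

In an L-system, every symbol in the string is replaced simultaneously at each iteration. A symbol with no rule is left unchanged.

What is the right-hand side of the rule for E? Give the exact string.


Trying E => EE:
  Step 0: E
  Step 1: EE
  Step 2: EEEE
Matches the given result.

Answer: EE


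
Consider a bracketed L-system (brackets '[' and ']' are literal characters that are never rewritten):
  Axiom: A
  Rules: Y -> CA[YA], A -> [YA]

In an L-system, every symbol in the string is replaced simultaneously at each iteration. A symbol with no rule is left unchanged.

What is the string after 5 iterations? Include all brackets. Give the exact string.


Answer: [C[C[YA][CA[YA][YA]][CA[YA][YA]]][C[CA[YA][YA]][C[YA][CA[YA][YA]][CA[YA][YA]]][C[YA][CA[YA][YA]][CA[YA][YA]]]][C[CA[YA][YA]][C[YA][CA[YA][YA]][CA[YA][YA]]][C[YA][CA[YA][YA]][CA[YA][YA]]]]]

Derivation:
Step 0: A
Step 1: [YA]
Step 2: [CA[YA][YA]]
Step 3: [C[YA][CA[YA][YA]][CA[YA][YA]]]
Step 4: [C[CA[YA][YA]][C[YA][CA[YA][YA]][CA[YA][YA]]][C[YA][CA[YA][YA]][CA[YA][YA]]]]
Step 5: [C[C[YA][CA[YA][YA]][CA[YA][YA]]][C[CA[YA][YA]][C[YA][CA[YA][YA]][CA[YA][YA]]][C[YA][CA[YA][YA]][CA[YA][YA]]]][C[CA[YA][YA]][C[YA][CA[YA][YA]][CA[YA][YA]]][C[YA][CA[YA][YA]][CA[YA][YA]]]]]


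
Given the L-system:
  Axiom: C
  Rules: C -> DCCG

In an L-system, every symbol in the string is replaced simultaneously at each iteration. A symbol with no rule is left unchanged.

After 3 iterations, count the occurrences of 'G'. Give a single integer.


Answer: 7

Derivation:
Step 0: C  (0 'G')
Step 1: DCCG  (1 'G')
Step 2: DDCCGDCCGG  (3 'G')
Step 3: DDDCCGDCCGGDDCCGDCCGGG  (7 'G')


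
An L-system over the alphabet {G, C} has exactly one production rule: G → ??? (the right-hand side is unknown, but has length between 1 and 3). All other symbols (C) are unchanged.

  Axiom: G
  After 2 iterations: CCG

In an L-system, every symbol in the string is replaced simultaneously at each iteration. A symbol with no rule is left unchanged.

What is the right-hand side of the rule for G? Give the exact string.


Answer: CG

Derivation:
Trying G → CG:
  Step 0: G
  Step 1: CG
  Step 2: CCG
Matches the given result.


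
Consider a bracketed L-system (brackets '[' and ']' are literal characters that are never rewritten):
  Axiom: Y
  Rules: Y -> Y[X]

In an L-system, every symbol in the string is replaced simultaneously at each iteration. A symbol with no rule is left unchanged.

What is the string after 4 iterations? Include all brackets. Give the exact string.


Answer: Y[X][X][X][X]

Derivation:
Step 0: Y
Step 1: Y[X]
Step 2: Y[X][X]
Step 3: Y[X][X][X]
Step 4: Y[X][X][X][X]


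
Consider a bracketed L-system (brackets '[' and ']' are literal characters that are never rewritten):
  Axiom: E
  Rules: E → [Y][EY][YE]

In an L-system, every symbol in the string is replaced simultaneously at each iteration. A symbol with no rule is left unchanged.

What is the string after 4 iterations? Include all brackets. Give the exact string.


Answer: [Y][[Y][[Y][[Y][EY][YE]Y][Y[Y][EY][YE]]Y][Y[Y][[Y][EY][YE]Y][Y[Y][EY][YE]]]Y][Y[Y][[Y][[Y][EY][YE]Y][Y[Y][EY][YE]]Y][Y[Y][[Y][EY][YE]Y][Y[Y][EY][YE]]]]

Derivation:
Step 0: E
Step 1: [Y][EY][YE]
Step 2: [Y][[Y][EY][YE]Y][Y[Y][EY][YE]]
Step 3: [Y][[Y][[Y][EY][YE]Y][Y[Y][EY][YE]]Y][Y[Y][[Y][EY][YE]Y][Y[Y][EY][YE]]]
Step 4: [Y][[Y][[Y][[Y][EY][YE]Y][Y[Y][EY][YE]]Y][Y[Y][[Y][EY][YE]Y][Y[Y][EY][YE]]]Y][Y[Y][[Y][[Y][EY][YE]Y][Y[Y][EY][YE]]Y][Y[Y][[Y][EY][YE]Y][Y[Y][EY][YE]]]]


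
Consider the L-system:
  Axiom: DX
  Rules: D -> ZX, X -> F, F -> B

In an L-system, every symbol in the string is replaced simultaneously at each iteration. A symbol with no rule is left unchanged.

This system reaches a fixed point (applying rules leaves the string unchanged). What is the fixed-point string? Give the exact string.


Answer: ZBB

Derivation:
Step 0: DX
Step 1: ZXF
Step 2: ZFB
Step 3: ZBB
Step 4: ZBB  (unchanged — fixed point at step 3)


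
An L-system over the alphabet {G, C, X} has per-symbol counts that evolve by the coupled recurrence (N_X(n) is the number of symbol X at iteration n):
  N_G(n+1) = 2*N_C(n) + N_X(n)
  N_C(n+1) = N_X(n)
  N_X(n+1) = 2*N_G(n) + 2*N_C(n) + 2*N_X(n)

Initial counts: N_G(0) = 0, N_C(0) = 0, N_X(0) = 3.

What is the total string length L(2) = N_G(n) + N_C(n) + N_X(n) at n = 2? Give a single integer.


Step 0: N_G=0, N_C=0, N_X=3, L=3
Step 1: N_G=3, N_C=3, N_X=6, L=12
Step 2: N_G=12, N_C=6, N_X=24, L=42

Answer: 42


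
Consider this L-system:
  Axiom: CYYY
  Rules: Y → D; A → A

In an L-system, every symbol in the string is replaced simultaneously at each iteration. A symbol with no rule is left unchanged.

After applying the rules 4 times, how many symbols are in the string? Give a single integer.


Answer: 4

Derivation:
Step 0: length = 4
Step 1: length = 4
Step 2: length = 4
Step 3: length = 4
Step 4: length = 4


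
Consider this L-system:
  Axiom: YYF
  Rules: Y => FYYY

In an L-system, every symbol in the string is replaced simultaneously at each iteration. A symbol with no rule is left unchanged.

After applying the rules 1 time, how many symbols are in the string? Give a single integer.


Step 0: length = 3
Step 1: length = 9

Answer: 9


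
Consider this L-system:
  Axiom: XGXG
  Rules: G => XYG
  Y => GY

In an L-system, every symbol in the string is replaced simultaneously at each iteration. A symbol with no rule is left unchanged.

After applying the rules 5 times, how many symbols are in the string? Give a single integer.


Step 0: length = 4
Step 1: length = 8
Step 2: length = 14
Step 3: length = 26
Step 4: length = 50
Step 5: length = 98

Answer: 98


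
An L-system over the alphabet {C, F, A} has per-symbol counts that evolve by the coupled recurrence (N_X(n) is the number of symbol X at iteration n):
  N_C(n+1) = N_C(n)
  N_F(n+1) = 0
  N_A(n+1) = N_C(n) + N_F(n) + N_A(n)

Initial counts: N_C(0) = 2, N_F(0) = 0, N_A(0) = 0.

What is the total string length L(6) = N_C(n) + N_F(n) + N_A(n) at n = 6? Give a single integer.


Step 0: N_C=2, N_F=0, N_A=0, L=2
Step 1: N_C=2, N_F=0, N_A=2, L=4
Step 2: N_C=2, N_F=0, N_A=4, L=6
Step 3: N_C=2, N_F=0, N_A=6, L=8
Step 4: N_C=2, N_F=0, N_A=8, L=10
Step 5: N_C=2, N_F=0, N_A=10, L=12
Step 6: N_C=2, N_F=0, N_A=12, L=14

Answer: 14


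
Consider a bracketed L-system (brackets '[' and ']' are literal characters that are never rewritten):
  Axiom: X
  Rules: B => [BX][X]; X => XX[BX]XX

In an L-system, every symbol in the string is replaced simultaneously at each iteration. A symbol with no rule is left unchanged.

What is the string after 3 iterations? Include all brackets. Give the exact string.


Step 0: X
Step 1: XX[BX]XX
Step 2: XX[BX]XXXX[BX]XX[[BX][X]XX[BX]XX]XX[BX]XXXX[BX]XX
Step 3: XX[BX]XXXX[BX]XX[[BX][X]XX[BX]XX]XX[BX]XXXX[BX]XXXX[BX]XXXX[BX]XX[[BX][X]XX[BX]XX]XX[BX]XXXX[BX]XX[[[BX][X]XX[BX]XX][XX[BX]XX]XX[BX]XXXX[BX]XX[[BX][X]XX[BX]XX]XX[BX]XXXX[BX]XX]XX[BX]XXXX[BX]XX[[BX][X]XX[BX]XX]XX[BX]XXXX[BX]XXXX[BX]XXXX[BX]XX[[BX][X]XX[BX]XX]XX[BX]XXXX[BX]XX

Answer: XX[BX]XXXX[BX]XX[[BX][X]XX[BX]XX]XX[BX]XXXX[BX]XXXX[BX]XXXX[BX]XX[[BX][X]XX[BX]XX]XX[BX]XXXX[BX]XX[[[BX][X]XX[BX]XX][XX[BX]XX]XX[BX]XXXX[BX]XX[[BX][X]XX[BX]XX]XX[BX]XXXX[BX]XX]XX[BX]XXXX[BX]XX[[BX][X]XX[BX]XX]XX[BX]XXXX[BX]XXXX[BX]XXXX[BX]XX[[BX][X]XX[BX]XX]XX[BX]XXXX[BX]XX


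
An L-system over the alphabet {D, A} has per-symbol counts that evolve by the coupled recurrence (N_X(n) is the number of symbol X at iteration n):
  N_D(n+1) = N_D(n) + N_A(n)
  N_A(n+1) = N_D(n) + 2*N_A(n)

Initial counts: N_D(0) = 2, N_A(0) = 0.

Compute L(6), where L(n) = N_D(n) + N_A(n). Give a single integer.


Answer: 466

Derivation:
Step 0: N_D=2, N_A=0, L=2
Step 1: N_D=2, N_A=2, L=4
Step 2: N_D=4, N_A=6, L=10
Step 3: N_D=10, N_A=16, L=26
Step 4: N_D=26, N_A=42, L=68
Step 5: N_D=68, N_A=110, L=178
Step 6: N_D=178, N_A=288, L=466


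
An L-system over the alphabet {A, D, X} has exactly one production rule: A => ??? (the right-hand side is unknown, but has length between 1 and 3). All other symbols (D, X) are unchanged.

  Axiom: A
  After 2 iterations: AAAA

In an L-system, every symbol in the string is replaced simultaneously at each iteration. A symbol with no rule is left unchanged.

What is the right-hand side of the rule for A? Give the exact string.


Answer: AA

Derivation:
Trying A => AA:
  Step 0: A
  Step 1: AA
  Step 2: AAAA
Matches the given result.


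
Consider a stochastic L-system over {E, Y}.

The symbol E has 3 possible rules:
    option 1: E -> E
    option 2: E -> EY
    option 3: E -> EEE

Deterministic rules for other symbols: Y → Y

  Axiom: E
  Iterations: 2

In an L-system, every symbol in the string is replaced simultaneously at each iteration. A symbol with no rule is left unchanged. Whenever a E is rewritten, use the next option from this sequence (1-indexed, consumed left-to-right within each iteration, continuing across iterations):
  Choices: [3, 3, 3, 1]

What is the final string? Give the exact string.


Step 0: E
Step 1: EEE  (used choices [3])
Step 2: EEEEEEE  (used choices [3, 3, 1])

Answer: EEEEEEE


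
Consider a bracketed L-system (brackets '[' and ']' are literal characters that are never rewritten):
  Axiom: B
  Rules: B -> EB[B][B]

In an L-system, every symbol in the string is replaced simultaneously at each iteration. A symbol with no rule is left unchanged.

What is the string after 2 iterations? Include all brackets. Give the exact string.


Answer: EEB[B][B][EB[B][B]][EB[B][B]]

Derivation:
Step 0: B
Step 1: EB[B][B]
Step 2: EEB[B][B][EB[B][B]][EB[B][B]]


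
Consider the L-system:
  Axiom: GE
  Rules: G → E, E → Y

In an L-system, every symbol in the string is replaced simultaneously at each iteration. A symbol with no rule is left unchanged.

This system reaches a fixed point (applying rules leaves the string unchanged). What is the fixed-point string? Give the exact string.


Answer: YY

Derivation:
Step 0: GE
Step 1: EY
Step 2: YY
Step 3: YY  (unchanged — fixed point at step 2)


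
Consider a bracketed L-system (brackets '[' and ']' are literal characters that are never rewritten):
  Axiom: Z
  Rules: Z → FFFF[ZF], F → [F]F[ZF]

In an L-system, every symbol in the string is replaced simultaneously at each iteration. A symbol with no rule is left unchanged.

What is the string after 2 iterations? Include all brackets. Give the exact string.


Answer: [F]F[ZF][F]F[ZF][F]F[ZF][F]F[ZF][FFFF[ZF][F]F[ZF]]

Derivation:
Step 0: Z
Step 1: FFFF[ZF]
Step 2: [F]F[ZF][F]F[ZF][F]F[ZF][F]F[ZF][FFFF[ZF][F]F[ZF]]


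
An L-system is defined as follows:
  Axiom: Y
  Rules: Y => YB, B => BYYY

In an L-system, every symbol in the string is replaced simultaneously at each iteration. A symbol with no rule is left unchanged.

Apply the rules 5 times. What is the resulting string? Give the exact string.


Answer: YBBYYYBYYYYBYBYBBYYYYBYBYBYBBYYYYBBYYYYBBYYYBYYYYBYBYBYBBYYYYBBYYYYBBYYYYBBYYYBYYYYBYBYBYBBYYYBYYYYBYBYBYBBYYYBYYYYBYBYB

Derivation:
Step 0: Y
Step 1: YB
Step 2: YBBYYY
Step 3: YBBYYYBYYYYBYBYB
Step 4: YBBYYYBYYYYBYBYBBYYYYBYBYBYBBYYYYBBYYYYBBYYY
Step 5: YBBYYYBYYYYBYBYBBYYYYBYBYBYBBYYYYBBYYYYBBYYYBYYYYBYBYBYBBYYYYBBYYYYBBYYYYBBYYYBYYYYBYBYBYBBYYYBYYYYBYBYBYBBYYYBYYYYBYBYB


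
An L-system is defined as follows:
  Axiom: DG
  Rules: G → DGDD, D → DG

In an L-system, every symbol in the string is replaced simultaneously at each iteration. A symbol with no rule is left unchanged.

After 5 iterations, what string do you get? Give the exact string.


Step 0: DG
Step 1: DGDGDD
Step 2: DGDGDDDGDGDDDGDG
Step 3: DGDGDDDGDGDDDGDGDGDGDDDGDGDDDGDGDGDGDDDGDGDD
Step 4: DGDGDDDGDGDDDGDGDGDGDDDGDGDDDGDGDGDGDDDGDGDDDGDGDDDGDGDDDGDGDGDGDDDGDGDDDGDGDGDGDDDGDGDDDGDGDDDGDGDDDGDGDGDGDDDGDGDDDGDG
Step 5: DGDGDDDGDGDDDGDGDGDGDDDGDGDDDGDGDGDGDDDGDGDDDGDGDDDGDGDDDGDGDGDGDDDGDGDDDGDGDGDGDDDGDGDDDGDGDDDGDGDDDGDGDGDGDDDGDGDDDGDGDGDGDDDGDGDDDGDGDGDGDDDGDGDDDGDGDGDGDDDGDGDDDGDGDDDGDGDDDGDGDGDGDDDGDGDDDGDGDGDGDDDGDGDDDGDGDDDGDGDDDGDGDGDGDDDGDGDDDGDGDGDGDDDGDGDDDGDGDGDGDDDGDGDDDGDGDGDGDDDGDGDDDGDGDDDGDGDDDGDGDGDGDDDGDGDDDGDGDGDGDDDGDGDD

Answer: DGDGDDDGDGDDDGDGDGDGDDDGDGDDDGDGDGDGDDDGDGDDDGDGDDDGDGDDDGDGDGDGDDDGDGDDDGDGDGDGDDDGDGDDDGDGDDDGDGDDDGDGDGDGDDDGDGDDDGDGDGDGDDDGDGDDDGDGDGDGDDDGDGDDDGDGDGDGDDDGDGDDDGDGDDDGDGDDDGDGDGDGDDDGDGDDDGDGDGDGDDDGDGDDDGDGDDDGDGDDDGDGDGDGDDDGDGDDDGDGDGDGDDDGDGDDDGDGDGDGDDDGDGDDDGDGDGDGDDDGDGDDDGDGDDDGDGDDDGDGDGDGDDDGDGDDDGDGDGDGDDDGDGDD


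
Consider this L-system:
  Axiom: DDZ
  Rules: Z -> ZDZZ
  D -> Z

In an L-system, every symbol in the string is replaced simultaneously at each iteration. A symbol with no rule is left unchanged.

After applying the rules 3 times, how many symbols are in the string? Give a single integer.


Answer: 69

Derivation:
Step 0: length = 3
Step 1: length = 6
Step 2: length = 21
Step 3: length = 69


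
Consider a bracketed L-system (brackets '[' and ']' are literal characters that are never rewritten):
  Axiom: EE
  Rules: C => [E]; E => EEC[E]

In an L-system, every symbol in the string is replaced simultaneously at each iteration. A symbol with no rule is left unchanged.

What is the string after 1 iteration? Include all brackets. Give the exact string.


Answer: EEC[E]EEC[E]

Derivation:
Step 0: EE
Step 1: EEC[E]EEC[E]


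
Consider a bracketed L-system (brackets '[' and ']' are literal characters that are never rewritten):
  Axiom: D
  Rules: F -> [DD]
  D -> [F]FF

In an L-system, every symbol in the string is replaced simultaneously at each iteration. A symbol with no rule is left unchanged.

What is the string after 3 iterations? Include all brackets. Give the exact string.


Answer: [[[F]FF[F]FF]][[F]FF[F]FF][[F]FF[F]FF]

Derivation:
Step 0: D
Step 1: [F]FF
Step 2: [[DD]][DD][DD]
Step 3: [[[F]FF[F]FF]][[F]FF[F]FF][[F]FF[F]FF]


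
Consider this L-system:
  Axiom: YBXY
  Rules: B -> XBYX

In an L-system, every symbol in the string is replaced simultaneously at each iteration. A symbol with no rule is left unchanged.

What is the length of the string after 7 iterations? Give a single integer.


Answer: 25

Derivation:
Step 0: length = 4
Step 1: length = 7
Step 2: length = 10
Step 3: length = 13
Step 4: length = 16
Step 5: length = 19
Step 6: length = 22
Step 7: length = 25


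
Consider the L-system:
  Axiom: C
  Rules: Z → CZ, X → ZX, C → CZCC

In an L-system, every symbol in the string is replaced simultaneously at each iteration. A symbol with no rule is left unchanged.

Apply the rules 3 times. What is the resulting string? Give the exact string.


Answer: CZCCCZCZCCCZCCCZCCCZCZCCCZCZCCCZCCCZCCCZCZCCCZCC

Derivation:
Step 0: C
Step 1: CZCC
Step 2: CZCCCZCZCCCZCC
Step 3: CZCCCZCZCCCZCCCZCCCZCZCCCZCZCCCZCCCZCCCZCZCCCZCC


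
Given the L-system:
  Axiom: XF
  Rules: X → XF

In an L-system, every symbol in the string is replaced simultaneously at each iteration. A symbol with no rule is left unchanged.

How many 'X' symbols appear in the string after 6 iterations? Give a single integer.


Step 0: XF  (1 'X')
Step 1: XFF  (1 'X')
Step 2: XFFF  (1 'X')
Step 3: XFFFF  (1 'X')
Step 4: XFFFFF  (1 'X')
Step 5: XFFFFFF  (1 'X')
Step 6: XFFFFFFF  (1 'X')

Answer: 1


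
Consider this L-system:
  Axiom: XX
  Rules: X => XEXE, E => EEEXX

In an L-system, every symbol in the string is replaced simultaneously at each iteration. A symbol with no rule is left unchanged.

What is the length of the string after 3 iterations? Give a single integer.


Answer: 164

Derivation:
Step 0: length = 2
Step 1: length = 8
Step 2: length = 36
Step 3: length = 164


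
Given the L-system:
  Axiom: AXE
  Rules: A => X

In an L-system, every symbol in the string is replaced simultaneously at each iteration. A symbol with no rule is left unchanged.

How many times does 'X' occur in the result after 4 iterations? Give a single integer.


Answer: 2

Derivation:
Step 0: AXE  (1 'X')
Step 1: XXE  (2 'X')
Step 2: XXE  (2 'X')
Step 3: XXE  (2 'X')
Step 4: XXE  (2 'X')


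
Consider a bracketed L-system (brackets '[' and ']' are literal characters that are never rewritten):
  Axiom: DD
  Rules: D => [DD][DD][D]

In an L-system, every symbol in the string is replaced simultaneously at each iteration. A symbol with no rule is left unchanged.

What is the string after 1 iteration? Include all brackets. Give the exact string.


Answer: [DD][DD][D][DD][DD][D]

Derivation:
Step 0: DD
Step 1: [DD][DD][D][DD][DD][D]


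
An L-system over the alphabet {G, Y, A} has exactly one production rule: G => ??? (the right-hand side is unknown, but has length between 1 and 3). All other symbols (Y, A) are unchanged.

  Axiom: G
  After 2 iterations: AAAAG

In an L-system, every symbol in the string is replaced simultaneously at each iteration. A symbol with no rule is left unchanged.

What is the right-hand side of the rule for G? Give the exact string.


Answer: AAG

Derivation:
Trying G => AAG:
  Step 0: G
  Step 1: AAG
  Step 2: AAAAG
Matches the given result.


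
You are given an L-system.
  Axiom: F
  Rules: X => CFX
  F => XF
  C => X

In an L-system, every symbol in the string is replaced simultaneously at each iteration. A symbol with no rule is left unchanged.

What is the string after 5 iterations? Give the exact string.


Step 0: F
Step 1: XF
Step 2: CFXXF
Step 3: XXFCFXCFXXF
Step 4: CFXCFXXFXXFCFXXXFCFXCFXXF
Step 5: XXFCFXXXFCFXCFXXFCFXCFXXFXXFCFXCFXCFXXFXXFCFXXXFCFXCFXXF

Answer: XXFCFXXXFCFXCFXXFCFXCFXXFXXFCFXCFXCFXXFXXFCFXXXFCFXCFXXF


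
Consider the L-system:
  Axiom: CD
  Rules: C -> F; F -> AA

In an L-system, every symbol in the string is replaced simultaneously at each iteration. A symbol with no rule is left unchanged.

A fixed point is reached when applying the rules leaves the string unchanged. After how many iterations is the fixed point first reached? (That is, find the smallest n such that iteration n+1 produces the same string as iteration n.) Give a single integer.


Step 0: CD
Step 1: FD
Step 2: AAD
Step 3: AAD  (unchanged — fixed point at step 2)

Answer: 2


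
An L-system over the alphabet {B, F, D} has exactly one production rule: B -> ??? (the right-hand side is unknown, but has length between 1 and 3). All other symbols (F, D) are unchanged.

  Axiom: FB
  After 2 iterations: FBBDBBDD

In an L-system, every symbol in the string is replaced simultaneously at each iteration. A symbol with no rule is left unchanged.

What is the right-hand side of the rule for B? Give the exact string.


Trying B -> BBD:
  Step 0: FB
  Step 1: FBBD
  Step 2: FBBDBBDD
Matches the given result.

Answer: BBD


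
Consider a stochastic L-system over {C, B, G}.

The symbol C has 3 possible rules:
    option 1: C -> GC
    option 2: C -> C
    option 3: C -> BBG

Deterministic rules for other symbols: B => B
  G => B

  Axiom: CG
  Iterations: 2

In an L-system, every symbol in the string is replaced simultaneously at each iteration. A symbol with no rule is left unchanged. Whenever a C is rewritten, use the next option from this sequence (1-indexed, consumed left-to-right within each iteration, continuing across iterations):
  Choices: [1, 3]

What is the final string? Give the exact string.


Step 0: CG
Step 1: GCB  (used choices [1])
Step 2: BBBGB  (used choices [3])

Answer: BBBGB


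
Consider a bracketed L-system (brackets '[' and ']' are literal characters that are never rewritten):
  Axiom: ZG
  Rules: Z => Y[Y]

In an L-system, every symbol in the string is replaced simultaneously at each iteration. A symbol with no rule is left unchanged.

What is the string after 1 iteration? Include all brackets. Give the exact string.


Step 0: ZG
Step 1: Y[Y]G

Answer: Y[Y]G


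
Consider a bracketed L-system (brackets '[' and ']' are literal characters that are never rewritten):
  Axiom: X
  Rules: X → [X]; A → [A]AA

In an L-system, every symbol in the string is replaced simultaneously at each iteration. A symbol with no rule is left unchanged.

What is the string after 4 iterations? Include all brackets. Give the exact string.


Answer: [[[[X]]]]

Derivation:
Step 0: X
Step 1: [X]
Step 2: [[X]]
Step 3: [[[X]]]
Step 4: [[[[X]]]]
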